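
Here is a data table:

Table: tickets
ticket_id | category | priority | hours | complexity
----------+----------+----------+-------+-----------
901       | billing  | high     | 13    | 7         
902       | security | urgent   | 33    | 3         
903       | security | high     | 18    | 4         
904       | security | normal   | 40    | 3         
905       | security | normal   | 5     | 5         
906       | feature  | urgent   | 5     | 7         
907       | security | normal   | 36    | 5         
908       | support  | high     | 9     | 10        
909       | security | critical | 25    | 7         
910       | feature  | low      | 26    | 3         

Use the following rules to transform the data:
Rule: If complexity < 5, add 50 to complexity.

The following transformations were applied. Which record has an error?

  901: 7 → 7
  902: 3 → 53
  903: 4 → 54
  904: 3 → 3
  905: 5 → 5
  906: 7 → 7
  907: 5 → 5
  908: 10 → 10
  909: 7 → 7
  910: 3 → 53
Record 904 has an error. The correct transformed value should be 53, not 3.

Step 1: Check each record against the rule
Step 2: Record 904 has complexity = 3
Step 3: Since 3 < 5, the bonus should have been applied
Step 4: Correct value = 53, but claimed value = 3
Conclusion: Record 904 has the error.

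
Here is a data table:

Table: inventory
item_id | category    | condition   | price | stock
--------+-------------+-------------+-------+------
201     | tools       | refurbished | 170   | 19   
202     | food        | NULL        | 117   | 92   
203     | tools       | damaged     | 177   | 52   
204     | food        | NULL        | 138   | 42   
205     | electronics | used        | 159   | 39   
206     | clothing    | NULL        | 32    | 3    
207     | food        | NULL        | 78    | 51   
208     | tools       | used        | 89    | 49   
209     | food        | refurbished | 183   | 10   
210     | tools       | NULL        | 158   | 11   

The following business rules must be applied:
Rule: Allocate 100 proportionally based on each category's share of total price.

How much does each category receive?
clothing: 2.46, electronics: 12.22, food: 39.66, tools: 45.66

Step 1: Calculate total price = 1301
Step 2: Calculate each category's proportion:
  clothing: 32/1301 = 2.46% → 2.46
  electronics: 159/1301 = 12.22% → 12.22
  food: 516/1301 = 39.66% → 39.66
  tools: 594/1301 = 45.66% → 45.66
Step 3: Verify: sum of allocations ≈ 100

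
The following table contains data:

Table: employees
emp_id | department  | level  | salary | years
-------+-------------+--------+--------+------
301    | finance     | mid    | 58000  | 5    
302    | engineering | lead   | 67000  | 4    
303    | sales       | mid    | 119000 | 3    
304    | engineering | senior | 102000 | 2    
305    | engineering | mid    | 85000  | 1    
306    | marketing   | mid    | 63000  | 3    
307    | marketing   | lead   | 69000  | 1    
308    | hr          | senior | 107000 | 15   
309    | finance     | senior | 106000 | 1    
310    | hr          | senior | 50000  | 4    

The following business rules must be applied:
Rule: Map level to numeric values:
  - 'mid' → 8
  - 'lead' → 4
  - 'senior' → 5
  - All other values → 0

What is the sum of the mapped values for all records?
60

Step 1: Apply mapping to each record
Step 2: Count by status:
  'mid': 4 records × 8 = 32
  'lead': 2 records × 4 = 8
  'senior': 4 records × 5 = 20
Step 3: Sum all mapped values = 60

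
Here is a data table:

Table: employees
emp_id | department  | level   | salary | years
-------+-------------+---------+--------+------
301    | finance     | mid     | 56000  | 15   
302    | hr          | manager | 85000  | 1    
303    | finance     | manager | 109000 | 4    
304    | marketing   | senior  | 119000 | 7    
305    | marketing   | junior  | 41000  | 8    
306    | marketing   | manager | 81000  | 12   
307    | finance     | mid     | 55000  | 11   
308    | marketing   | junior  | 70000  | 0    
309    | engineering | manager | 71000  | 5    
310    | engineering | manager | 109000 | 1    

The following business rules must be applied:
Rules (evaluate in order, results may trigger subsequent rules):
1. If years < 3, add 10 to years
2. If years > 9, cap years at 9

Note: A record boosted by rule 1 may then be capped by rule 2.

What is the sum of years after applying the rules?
78

Step 1: Apply rule 1 to records with years < 3
  - 3 records get bonus of 10
  - Of these, 3 records then exceed 9 and get capped
Step 2: Apply rule 2 to records with years > 9
  - 3 records (original) are capped
Step 3: Calculate final sum = 78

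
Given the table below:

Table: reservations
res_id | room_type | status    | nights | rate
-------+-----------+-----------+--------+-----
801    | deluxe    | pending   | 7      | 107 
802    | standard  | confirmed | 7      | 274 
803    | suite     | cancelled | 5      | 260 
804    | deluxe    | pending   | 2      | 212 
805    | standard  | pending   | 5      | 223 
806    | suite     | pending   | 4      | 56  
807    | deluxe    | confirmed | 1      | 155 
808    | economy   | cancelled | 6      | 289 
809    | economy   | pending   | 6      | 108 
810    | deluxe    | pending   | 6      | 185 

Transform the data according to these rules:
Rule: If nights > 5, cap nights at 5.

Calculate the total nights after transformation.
42

Step 1: 5 records have nights > 5
Step 2: These records originally summed to 32
Step 3: After capping: 5 × 5 = 25
Step 4: Unaffected records sum: 17
Step 5: Final sum = 25 + 17 = 42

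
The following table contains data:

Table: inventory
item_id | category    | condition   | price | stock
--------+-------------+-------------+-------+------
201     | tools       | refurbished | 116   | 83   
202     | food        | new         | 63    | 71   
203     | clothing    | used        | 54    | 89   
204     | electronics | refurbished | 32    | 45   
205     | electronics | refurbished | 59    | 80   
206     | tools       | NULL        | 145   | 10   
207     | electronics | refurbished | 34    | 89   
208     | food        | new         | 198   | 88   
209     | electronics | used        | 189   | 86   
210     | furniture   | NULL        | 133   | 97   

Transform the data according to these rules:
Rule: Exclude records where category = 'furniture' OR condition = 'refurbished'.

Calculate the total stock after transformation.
344

Step 1: Find records where category = 'furniture' OR condition = 'refurbished'
Step 2: 5 records match, summing to 394
Step 3: Original sum: 738
Step 4: Remaining sum = 738 - 394 = 344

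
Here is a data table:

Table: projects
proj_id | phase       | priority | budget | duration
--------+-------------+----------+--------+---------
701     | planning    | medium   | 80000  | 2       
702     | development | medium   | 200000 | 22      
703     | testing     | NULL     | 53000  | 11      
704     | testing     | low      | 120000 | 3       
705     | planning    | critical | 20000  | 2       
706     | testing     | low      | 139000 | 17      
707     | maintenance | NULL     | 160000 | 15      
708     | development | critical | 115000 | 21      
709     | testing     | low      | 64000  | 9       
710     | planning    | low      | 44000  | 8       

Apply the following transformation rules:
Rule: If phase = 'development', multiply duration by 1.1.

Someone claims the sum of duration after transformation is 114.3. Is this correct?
Yes, the result is correct.

Step 1: Calculate the correct sum after transformation
Step 2: Apply multiplier 1.1 to records where phase = 'development'
Step 3: Correct result = 114.3
Step 4: Claimed result = 114.3
Step 5: 114.3 = 114.3 ✓
Conclusion: The claimed result is correct.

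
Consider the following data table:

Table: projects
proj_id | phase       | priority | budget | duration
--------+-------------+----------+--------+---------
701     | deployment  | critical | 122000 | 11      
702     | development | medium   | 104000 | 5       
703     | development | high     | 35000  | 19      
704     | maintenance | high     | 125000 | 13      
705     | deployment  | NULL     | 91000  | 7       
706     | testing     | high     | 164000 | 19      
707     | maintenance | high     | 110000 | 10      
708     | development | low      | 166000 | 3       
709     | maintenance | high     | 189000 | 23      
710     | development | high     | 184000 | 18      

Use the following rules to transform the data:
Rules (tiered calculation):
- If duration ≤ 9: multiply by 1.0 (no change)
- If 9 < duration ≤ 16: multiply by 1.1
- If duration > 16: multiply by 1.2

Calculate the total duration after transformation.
147.2

Step 1: Tier 1 (duration ≤ 9): 3 records, sum = 15 × 1.0 = 15.0
Step 2: Tier 2 (9 < duration ≤ 16): 3 records, sum = 34 × 1.1 = 37.4
Step 3: Tier 3 (duration > 16): 4 records, sum = 79 × 1.2 = 94.8
Step 4: Final sum = 15.0 + 37.4 + 94.8 = 147.2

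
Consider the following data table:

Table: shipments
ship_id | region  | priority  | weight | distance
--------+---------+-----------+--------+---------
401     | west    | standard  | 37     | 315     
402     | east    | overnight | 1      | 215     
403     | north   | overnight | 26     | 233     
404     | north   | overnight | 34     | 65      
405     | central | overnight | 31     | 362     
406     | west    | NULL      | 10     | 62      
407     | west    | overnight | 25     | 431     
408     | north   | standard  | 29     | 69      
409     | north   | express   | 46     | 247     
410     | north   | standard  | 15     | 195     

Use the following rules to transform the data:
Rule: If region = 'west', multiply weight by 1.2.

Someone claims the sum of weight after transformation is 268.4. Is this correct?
Yes, the result is correct.

Step 1: Calculate the correct sum after transformation
Step 2: Apply multiplier 1.2 to records where region = 'west'
Step 3: Correct result = 268.4
Step 4: Claimed result = 268.4
Step 5: 268.4 = 268.4 ✓
Conclusion: The claimed result is correct.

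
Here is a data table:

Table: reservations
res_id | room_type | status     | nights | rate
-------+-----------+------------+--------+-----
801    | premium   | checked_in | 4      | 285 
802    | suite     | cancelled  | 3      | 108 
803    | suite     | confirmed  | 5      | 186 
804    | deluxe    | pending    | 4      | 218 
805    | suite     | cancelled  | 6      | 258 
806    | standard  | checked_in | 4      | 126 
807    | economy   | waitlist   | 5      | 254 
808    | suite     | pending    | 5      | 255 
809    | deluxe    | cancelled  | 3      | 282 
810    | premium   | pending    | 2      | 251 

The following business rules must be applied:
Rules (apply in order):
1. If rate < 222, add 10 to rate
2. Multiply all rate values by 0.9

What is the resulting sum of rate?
2036.7

Step 1: Apply Rule 1 - Add 10 to records with rate < 222
  - 4 records affected: 638 + (4 × 10) = 678
  - Unaffected records: 1585
  - Sum after Rule 1: 2263
Step 2: Apply Rule 2 - Multiply all by 0.9
  - 2263 × 0.9 = 2036.7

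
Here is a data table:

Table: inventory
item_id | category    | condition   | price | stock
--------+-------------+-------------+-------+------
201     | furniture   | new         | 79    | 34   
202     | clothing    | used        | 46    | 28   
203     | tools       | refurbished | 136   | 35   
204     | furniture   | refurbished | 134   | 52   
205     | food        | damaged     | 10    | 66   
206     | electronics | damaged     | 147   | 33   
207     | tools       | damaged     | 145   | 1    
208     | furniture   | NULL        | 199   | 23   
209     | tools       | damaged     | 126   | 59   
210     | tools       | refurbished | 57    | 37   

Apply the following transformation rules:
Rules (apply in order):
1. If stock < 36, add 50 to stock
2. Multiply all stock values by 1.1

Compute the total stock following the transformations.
734.8

Step 1: Apply Rule 1 - Add 50 to records with stock < 36
  - 6 records affected: 154 + (6 × 50) = 454
  - Unaffected records: 214
  - Sum after Rule 1: 668
Step 2: Apply Rule 2 - Multiply all by 1.1
  - 668 × 1.1 = 734.8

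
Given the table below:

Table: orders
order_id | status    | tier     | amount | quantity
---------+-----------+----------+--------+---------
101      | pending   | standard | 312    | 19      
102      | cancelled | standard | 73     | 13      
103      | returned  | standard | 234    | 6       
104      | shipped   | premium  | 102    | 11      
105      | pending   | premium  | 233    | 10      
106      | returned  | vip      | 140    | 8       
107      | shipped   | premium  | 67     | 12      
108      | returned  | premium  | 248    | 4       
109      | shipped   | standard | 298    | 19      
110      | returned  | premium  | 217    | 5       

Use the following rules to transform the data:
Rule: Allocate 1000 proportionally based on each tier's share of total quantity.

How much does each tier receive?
premium: 392.52, standard: 532.71, vip: 74.77

Step 1: Calculate total quantity = 107
Step 2: Calculate each tier's proportion:
  premium: 42/107 = 39.25% → 392.52
  standard: 57/107 = 53.27% → 532.71
  vip: 8/107 = 7.48% → 74.77
Step 3: Verify: sum of allocations ≈ 1000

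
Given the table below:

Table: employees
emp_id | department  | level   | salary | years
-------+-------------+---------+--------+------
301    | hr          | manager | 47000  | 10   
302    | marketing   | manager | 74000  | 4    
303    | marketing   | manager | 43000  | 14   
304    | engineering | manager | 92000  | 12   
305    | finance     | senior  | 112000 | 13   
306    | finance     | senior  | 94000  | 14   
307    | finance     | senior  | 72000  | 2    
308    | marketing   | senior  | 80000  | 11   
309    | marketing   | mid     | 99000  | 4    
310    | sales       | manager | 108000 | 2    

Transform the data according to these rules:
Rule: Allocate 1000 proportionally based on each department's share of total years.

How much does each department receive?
engineering: 139.53, finance: 337.21, hr: 116.28, marketing: 383.72, sales: 23.26

Step 1: Calculate total years = 86
Step 2: Calculate each department's proportion:
  engineering: 12/86 = 13.95% → 139.53
  finance: 29/86 = 33.72% → 337.21
  hr: 10/86 = 11.63% → 116.28
  marketing: 33/86 = 38.37% → 383.72
  sales: 2/86 = 2.33% → 23.26
Step 3: Verify: sum of allocations ≈ 1000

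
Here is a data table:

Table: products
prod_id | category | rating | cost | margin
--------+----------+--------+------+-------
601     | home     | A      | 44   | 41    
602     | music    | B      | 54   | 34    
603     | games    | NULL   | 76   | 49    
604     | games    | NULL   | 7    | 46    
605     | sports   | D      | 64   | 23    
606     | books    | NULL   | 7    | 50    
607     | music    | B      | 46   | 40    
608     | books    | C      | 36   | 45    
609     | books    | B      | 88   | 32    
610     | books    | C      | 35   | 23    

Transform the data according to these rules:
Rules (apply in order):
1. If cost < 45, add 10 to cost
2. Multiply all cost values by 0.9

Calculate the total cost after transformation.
456.3

Step 1: Apply Rule 1 - Add 10 to records with cost < 45
  - 5 records affected: 129 + (5 × 10) = 179
  - Unaffected records: 328
  - Sum after Rule 1: 507
Step 2: Apply Rule 2 - Multiply all by 0.9
  - 507 × 0.9 = 456.3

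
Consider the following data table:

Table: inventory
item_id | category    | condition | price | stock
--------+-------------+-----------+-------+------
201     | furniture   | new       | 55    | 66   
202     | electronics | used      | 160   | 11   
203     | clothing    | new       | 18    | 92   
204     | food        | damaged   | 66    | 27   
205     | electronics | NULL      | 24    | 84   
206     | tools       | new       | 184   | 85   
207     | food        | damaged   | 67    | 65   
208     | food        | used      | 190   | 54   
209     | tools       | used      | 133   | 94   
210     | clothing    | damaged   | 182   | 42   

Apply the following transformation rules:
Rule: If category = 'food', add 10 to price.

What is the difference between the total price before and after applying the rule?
30

Step 1: Original sum of price = 1079
Step 2: 3 records have category = 'food'
Step 3: Each affected record changes by 10
Step 4: Total change = 3 × 10 = 30
Step 5: New sum = 1079 + 30 = 1109
Step 6: Difference = |1109 - 1079| = 30
        (Sum increased by 30)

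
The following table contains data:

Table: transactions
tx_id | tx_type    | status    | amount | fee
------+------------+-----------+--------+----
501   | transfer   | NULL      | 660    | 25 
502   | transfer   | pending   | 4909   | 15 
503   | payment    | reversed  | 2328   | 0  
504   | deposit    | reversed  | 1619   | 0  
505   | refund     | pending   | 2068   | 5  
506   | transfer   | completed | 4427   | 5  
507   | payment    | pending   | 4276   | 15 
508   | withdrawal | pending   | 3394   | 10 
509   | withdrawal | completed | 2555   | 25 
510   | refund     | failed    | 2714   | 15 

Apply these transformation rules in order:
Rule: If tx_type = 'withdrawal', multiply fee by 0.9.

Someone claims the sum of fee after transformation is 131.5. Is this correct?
No, the correct result is 111.5.

Step 1: Calculate the correct sum after transformation
Step 2: Apply multiplier 0.9 to records where tx_type = 'withdrawal'
Step 3: Correct result = 111.5
Step 4: Claimed result = 131.5
Step 5: 111.5 ≠ 131.5
Conclusion: The claimed result is incorrect. The correct answer is 111.5.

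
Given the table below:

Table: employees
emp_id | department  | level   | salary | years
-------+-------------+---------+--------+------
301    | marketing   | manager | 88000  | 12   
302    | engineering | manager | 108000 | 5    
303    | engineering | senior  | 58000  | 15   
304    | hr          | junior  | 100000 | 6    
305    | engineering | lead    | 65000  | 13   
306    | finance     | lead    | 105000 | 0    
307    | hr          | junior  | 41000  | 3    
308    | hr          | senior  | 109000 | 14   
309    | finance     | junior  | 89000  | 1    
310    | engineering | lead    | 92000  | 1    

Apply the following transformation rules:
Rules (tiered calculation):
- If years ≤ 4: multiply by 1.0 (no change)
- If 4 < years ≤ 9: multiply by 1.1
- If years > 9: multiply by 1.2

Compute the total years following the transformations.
81.9

Step 1: Tier 1 (years ≤ 4): 4 records, sum = 5 × 1.0 = 5.0
Step 2: Tier 2 (4 < years ≤ 9): 2 records, sum = 11 × 1.1 = 12.1
Step 3: Tier 3 (years > 9): 4 records, sum = 54 × 1.2 = 64.8
Step 4: Final sum = 5.0 + 12.1 + 64.8 = 81.9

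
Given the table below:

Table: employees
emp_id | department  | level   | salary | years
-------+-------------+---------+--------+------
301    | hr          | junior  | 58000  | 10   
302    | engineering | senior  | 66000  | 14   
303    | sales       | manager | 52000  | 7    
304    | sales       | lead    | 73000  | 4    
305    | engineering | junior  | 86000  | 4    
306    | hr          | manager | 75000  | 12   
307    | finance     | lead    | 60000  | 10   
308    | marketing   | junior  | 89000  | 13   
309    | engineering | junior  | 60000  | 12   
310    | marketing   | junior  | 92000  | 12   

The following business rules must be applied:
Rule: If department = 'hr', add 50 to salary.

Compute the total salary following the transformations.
711100

Step 1: Count records where department = 'hr': 2
Step 2: Total bonus added: 2 × 50 = 100
Step 3: Original sum of salary: 711000
Step 4: Final sum = 711000 + 100 = 711100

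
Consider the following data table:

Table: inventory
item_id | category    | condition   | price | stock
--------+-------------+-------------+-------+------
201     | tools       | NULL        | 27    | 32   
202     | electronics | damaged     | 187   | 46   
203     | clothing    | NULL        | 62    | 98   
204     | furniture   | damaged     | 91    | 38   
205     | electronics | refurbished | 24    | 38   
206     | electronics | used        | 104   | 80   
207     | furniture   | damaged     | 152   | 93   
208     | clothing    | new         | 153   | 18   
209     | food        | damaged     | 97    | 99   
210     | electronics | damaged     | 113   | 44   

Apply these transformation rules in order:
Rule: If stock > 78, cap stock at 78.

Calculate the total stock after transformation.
528

Step 1: 4 records have stock > 78
Step 2: These records originally summed to 370
Step 3: After capping: 4 × 78 = 312
Step 4: Unaffected records sum: 216
Step 5: Final sum = 312 + 216 = 528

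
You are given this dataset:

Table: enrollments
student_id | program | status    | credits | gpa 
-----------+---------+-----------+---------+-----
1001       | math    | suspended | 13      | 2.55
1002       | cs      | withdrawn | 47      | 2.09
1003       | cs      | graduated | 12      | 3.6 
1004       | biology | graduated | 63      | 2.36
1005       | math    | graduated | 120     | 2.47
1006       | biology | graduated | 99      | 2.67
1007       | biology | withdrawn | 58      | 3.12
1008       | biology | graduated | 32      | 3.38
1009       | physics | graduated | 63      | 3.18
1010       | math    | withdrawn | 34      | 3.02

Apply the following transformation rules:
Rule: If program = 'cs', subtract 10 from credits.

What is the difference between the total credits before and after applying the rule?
20

Step 1: Original sum of credits = 541
Step 2: 2 records have program = 'cs'
Step 3: Each affected record changes by -10
Step 4: Total change = 2 × -10 = -20
Step 5: New sum = 541 + -20 = 521
Step 6: Difference = |521 - 541| = 20
        (Sum decreased by 20)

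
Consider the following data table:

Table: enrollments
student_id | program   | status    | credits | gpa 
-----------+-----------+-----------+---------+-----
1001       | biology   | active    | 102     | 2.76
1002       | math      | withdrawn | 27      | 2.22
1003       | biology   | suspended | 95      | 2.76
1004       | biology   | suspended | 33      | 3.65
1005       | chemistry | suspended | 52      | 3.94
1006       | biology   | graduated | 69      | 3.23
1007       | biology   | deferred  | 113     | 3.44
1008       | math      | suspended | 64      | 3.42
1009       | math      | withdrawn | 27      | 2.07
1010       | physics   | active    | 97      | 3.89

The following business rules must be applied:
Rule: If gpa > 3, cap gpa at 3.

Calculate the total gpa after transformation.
27.81

Step 1: 6 records have gpa > 3
Step 2: These records originally summed to 21.57
Step 3: After capping: 6 × 3 = 18
Step 4: Unaffected records sum: 9.81
Step 5: Final sum = 18 + 9.81 = 27.81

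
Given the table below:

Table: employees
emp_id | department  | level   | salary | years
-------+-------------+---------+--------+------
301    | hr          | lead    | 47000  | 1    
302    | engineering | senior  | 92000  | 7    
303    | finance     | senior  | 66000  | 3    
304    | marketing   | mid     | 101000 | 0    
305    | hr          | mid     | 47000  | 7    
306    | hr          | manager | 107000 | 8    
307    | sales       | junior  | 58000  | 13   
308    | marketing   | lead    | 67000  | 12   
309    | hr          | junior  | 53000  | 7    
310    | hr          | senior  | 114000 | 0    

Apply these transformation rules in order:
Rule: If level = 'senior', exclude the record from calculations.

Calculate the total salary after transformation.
480000

Step 1: Identify records where level = 'senior'
Step 2: The excluded records sum to 272000
Step 3: Original total salary = 752000
Step 4: Remaining total = 752000 - 272000 = 480000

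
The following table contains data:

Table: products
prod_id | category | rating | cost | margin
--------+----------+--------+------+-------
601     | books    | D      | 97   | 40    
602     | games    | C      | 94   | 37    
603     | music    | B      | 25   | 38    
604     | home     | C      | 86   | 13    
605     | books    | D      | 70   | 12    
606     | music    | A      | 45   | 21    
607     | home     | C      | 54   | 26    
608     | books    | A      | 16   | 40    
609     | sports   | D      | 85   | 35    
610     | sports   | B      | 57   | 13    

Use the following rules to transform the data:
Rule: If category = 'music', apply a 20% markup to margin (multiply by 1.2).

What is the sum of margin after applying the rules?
286.8

Step 1: Records with category = 'music' have total margin = 59
Step 2: Apply multiplier: 59 × 1.2 = 70.8
Step 3: Other records total: 216
Step 4: Final sum = 70.8 + 216 = 286.8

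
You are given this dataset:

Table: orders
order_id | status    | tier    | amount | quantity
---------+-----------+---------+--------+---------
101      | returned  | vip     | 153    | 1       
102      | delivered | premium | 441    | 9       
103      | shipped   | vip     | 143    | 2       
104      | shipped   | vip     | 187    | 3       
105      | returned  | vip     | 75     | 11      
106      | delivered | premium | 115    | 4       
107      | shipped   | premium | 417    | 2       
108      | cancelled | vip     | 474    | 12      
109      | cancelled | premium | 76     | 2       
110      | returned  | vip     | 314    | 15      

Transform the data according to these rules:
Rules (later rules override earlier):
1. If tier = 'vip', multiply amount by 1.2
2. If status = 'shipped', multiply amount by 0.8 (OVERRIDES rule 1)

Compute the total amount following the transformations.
2448.8

Step 1: Rule 2 takes priority for records with status = 'shipped'
  - 3 records: 747 × 0.8 = 597.6
Step 2: Rule 1 applies to remaining records with tier = 'vip'
  - 4 records: 1016 × 1.2 = 1219.2
Step 3: Other records unchanged: 632
Step 4: Final sum = 597.6 + 1219.2 + 632 = 2448.8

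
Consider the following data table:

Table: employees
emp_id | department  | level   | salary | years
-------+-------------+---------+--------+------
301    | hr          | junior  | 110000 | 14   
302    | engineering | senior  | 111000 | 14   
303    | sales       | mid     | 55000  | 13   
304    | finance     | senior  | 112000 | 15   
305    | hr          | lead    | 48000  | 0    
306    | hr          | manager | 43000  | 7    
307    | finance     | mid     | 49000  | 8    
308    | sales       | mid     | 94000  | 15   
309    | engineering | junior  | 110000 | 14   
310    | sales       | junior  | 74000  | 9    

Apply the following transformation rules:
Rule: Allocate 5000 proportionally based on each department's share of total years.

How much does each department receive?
engineering: 1284.4, finance: 1055.05, hr: 963.3, sales: 1697.25

Step 1: Calculate total years = 109
Step 2: Calculate each department's proportion:
  engineering: 28/109 = 25.69% → 1284.4
  finance: 23/109 = 21.10% → 1055.05
  hr: 21/109 = 19.27% → 963.3
  sales: 37/109 = 33.94% → 1697.25
Step 3: Verify: sum of allocations ≈ 5000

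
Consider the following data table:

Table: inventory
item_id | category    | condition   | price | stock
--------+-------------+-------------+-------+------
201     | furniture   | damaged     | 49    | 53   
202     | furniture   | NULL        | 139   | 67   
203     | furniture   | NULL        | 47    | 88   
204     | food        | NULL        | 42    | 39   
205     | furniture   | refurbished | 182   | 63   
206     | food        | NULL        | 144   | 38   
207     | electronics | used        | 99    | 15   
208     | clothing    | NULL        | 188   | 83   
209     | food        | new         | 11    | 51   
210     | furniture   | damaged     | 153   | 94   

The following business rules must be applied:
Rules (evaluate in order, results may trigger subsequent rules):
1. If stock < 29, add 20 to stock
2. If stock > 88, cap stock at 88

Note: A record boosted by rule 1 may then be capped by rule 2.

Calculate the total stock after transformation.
605

Step 1: Apply rule 1 to records with stock < 29
  - 1 records get bonus of 20
  - Of these, 0 records then exceed 88 and get capped
Step 2: Apply rule 2 to records with stock > 88
  - 1 records (original) are capped
Step 3: Calculate final sum = 605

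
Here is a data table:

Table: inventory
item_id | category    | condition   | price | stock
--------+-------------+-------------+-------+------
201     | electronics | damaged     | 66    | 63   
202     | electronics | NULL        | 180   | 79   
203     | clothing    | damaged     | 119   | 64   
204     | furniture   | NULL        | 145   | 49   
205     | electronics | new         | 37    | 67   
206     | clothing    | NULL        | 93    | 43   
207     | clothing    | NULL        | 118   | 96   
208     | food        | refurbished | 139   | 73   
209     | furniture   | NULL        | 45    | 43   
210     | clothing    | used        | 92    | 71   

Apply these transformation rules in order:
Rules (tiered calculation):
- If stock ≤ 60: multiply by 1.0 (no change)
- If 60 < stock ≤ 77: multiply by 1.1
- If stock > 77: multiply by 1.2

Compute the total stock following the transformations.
716.8

Step 1: Tier 1 (stock ≤ 60): 3 records, sum = 135 × 1.0 = 135.0
Step 2: Tier 2 (60 < stock ≤ 77): 5 records, sum = 338 × 1.1 = 371.8
Step 3: Tier 3 (stock > 77): 2 records, sum = 175 × 1.2 = 210.0
Step 4: Final sum = 135.0 + 371.8 + 210.0 = 716.8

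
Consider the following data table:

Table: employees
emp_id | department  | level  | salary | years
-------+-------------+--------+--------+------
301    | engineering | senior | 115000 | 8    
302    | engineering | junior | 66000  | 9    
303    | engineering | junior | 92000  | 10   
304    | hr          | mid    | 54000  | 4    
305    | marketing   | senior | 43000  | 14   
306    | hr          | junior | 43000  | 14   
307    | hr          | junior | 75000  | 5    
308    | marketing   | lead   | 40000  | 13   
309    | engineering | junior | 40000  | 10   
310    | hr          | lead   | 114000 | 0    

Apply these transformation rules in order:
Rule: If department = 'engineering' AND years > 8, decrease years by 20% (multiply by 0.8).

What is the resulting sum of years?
81.2

Step 1: Find records where department = 'engineering' AND years > 8
Step 2: 3 records match, summing to 29
Step 3: After multiplier: 29 × 0.8 = 23.2
Step 4: Unaffected records sum: 58
Step 5: Final sum = 23.2 + 58 = 81.2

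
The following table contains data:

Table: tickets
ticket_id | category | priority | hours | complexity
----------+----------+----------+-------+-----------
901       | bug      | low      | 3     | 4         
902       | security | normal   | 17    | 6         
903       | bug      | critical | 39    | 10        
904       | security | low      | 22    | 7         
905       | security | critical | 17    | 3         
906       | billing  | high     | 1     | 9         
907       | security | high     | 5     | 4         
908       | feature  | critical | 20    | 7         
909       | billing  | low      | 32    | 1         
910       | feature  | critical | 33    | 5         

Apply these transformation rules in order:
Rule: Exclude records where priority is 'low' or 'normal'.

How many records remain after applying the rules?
6

Step 1: Count records to exclude
  - 3 (low) + 1 (normal) = 4 records
Step 2: Total records: 10
Step 3: Remaining = 10 - 4 = 6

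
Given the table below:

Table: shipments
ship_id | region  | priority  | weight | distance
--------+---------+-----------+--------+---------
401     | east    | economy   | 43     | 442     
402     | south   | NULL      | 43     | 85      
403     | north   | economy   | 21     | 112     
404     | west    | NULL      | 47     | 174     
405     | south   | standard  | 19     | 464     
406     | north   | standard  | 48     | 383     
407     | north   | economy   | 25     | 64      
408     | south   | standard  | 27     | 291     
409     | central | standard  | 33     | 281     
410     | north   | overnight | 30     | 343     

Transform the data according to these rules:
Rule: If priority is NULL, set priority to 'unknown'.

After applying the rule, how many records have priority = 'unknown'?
2

Step 1: Count records where priority IS NULL
Step 2: Found 2 records with NULL priority
Step 3: These records will have priority set to 'unknown'
Step 4: Records already having priority = 'unknown': 0
Step 5: Answer: 2 + 0 = 2 records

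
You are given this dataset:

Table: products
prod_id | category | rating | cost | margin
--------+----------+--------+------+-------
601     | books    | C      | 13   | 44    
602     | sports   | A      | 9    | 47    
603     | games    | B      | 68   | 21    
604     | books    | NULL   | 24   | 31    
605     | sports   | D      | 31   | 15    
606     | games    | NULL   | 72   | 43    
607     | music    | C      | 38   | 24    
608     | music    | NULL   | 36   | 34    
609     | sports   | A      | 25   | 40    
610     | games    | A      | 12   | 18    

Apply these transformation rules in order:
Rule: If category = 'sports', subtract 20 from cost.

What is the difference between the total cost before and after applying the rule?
60

Step 1: Original sum of cost = 328
Step 2: 3 records have category = 'sports'
Step 3: Each affected record changes by -20
Step 4: Total change = 3 × -20 = -60
Step 5: New sum = 328 + -60 = 268
Step 6: Difference = |268 - 328| = 60
        (Sum decreased by 60)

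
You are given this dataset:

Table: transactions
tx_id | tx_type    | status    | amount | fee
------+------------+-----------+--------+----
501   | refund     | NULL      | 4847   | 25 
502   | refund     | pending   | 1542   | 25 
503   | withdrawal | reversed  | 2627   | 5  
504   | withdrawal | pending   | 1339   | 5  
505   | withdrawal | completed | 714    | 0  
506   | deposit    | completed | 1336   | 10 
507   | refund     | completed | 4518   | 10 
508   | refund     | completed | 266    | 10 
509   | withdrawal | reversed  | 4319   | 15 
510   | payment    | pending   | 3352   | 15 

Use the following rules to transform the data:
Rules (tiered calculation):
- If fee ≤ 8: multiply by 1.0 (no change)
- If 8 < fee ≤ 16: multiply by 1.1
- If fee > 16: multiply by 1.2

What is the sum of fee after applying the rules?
136.0

Step 1: Tier 1 (fee ≤ 8): 3 records, sum = 10 × 1.0 = 10.0
Step 2: Tier 2 (8 < fee ≤ 16): 5 records, sum = 60 × 1.1 = 66.0
Step 3: Tier 3 (fee > 16): 2 records, sum = 50 × 1.2 = 60.0
Step 4: Final sum = 10.0 + 66.0 + 60.0 = 136.0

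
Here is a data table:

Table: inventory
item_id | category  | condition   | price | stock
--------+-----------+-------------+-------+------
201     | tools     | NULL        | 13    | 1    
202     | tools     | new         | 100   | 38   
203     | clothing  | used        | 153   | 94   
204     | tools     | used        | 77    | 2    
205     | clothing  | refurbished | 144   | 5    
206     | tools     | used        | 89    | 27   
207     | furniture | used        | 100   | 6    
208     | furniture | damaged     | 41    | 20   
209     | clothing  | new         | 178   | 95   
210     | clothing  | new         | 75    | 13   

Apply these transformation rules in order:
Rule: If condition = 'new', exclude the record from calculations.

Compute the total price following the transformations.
617

Step 1: Identify records where condition = 'new'
Step 2: The excluded records sum to 353
Step 3: Original total price = 970
Step 4: Remaining total = 970 - 353 = 617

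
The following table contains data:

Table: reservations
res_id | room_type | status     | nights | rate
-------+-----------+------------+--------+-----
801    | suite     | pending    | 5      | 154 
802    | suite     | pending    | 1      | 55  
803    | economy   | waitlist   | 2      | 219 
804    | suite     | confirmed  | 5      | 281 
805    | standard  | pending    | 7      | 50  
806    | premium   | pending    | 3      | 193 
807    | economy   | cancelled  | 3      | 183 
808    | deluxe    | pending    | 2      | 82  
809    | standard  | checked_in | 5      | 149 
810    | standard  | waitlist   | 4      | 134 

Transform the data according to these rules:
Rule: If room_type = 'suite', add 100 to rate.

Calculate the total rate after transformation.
1800

Step 1: Count records where room_type = 'suite': 3
Step 2: Total bonus added: 3 × 100 = 300
Step 3: Original sum of rate: 1500
Step 4: Final sum = 1500 + 300 = 1800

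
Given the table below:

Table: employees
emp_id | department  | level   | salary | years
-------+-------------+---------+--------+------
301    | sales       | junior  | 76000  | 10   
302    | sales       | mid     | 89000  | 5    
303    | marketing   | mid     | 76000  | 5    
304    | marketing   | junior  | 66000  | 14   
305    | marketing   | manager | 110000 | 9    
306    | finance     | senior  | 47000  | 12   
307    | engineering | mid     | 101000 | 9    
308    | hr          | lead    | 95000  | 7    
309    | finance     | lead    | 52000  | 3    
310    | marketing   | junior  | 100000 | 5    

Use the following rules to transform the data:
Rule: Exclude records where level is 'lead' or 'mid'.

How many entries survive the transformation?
5

Step 1: Count records to exclude
  - 2 (lead) + 3 (mid) = 5 records
Step 2: Total records: 10
Step 3: Remaining = 10 - 5 = 5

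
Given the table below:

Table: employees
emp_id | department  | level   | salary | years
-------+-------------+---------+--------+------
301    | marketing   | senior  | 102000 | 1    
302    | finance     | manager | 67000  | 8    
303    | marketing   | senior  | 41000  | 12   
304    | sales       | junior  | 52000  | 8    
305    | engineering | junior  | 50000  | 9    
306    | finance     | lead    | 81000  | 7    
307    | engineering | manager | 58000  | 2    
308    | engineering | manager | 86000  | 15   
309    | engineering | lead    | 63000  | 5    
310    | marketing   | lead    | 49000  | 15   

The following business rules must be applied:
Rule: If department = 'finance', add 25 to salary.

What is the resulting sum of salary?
649050

Step 1: Count records where department = 'finance': 2
Step 2: Total bonus added: 2 × 25 = 50
Step 3: Original sum of salary: 649000
Step 4: Final sum = 649000 + 50 = 649050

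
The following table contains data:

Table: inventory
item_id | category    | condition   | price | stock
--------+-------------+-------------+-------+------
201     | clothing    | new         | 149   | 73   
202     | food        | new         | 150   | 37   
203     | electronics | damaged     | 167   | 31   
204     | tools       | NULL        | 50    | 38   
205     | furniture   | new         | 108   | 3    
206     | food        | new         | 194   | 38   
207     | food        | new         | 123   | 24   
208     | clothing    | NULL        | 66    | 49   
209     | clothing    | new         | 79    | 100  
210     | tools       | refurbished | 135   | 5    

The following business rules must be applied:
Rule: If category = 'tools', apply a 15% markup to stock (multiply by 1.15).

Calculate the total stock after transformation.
404.45

Step 1: Records with category = 'tools' have total stock = 43
Step 2: Apply multiplier: 43 × 1.15 = 49.45
Step 3: Other records total: 355
Step 4: Final sum = 49.45 + 355 = 404.45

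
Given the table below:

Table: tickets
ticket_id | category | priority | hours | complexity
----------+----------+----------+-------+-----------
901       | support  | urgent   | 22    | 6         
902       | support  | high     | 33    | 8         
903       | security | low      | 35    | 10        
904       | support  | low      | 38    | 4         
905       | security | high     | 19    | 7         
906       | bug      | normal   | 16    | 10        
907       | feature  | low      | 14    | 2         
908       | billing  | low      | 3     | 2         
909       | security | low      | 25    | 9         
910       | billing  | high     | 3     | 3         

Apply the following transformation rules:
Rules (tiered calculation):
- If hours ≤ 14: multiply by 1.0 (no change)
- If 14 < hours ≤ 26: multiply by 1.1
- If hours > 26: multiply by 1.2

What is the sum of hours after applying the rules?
237.4

Step 1: Tier 1 (hours ≤ 14): 3 records, sum = 20 × 1.0 = 20.0
Step 2: Tier 2 (14 < hours ≤ 26): 4 records, sum = 82 × 1.1 = 90.2
Step 3: Tier 3 (hours > 26): 3 records, sum = 106 × 1.2 = 127.2
Step 4: Final sum = 20.0 + 90.2 + 127.2 = 237.4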